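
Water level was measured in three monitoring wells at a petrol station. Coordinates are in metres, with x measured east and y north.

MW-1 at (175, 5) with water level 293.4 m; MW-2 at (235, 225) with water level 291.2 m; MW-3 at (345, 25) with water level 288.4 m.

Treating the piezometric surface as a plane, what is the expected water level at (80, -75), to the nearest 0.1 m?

296.3 m

Differences from MW-1: to MW-2 (Δx, Δy, Δh) = (60, 220, -2.2); to MW-3 = (170, 20, -5.0).
Determinant of the coordinate differences = 60·20 − 170·220 = -36200.
∂h/∂x = [(-2.2)·20 − (-5.0)·220] / -36200 = -0.02917
∂h/∂y = [60·(-5.0) − 170·(-2.2)] / -36200 = -0.002044
h(80, -75) = 293.4 + (-0.02917)·(-95) + (-0.002044)·(-80) = 293.4 +2.771 +0.164 = 296.335 m.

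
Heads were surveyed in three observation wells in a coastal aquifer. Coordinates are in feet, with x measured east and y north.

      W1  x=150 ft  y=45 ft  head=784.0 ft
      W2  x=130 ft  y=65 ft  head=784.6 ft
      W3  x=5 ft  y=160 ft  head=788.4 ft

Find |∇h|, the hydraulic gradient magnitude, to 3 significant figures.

With h = a·x + b·y + c and W1 as origin, the differences give:
  (-20)·a + 20·b = +0.6
  (-145)·a + 115·b = +4.4
Eliminate b (×115 and ×20, subtract): 600·a = -19.00 → a = ∂h/∂x = -0.03167
Back-substitute: b = ∂h/∂y = -0.001667.
|∇h| = √(-0.03167² + -0.001667²) = 0.03171

0.0317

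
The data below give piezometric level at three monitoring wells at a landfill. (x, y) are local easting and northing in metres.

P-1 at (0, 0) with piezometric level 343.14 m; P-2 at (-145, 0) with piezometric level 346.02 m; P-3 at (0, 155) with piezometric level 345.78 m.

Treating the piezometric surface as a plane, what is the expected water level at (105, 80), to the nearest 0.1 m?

342.4 m

∂h/∂x = (346.02 − 343.14) / (-145 − 0) = -0.01986
∂h/∂y = (345.78 − 343.14) / (155 − 0) = +0.01703
h(105, 80) = 343.14 + (-0.01986)·(105) + (+0.01703)·(80) = 343.14 -2.086 +1.363 = 342.417 m.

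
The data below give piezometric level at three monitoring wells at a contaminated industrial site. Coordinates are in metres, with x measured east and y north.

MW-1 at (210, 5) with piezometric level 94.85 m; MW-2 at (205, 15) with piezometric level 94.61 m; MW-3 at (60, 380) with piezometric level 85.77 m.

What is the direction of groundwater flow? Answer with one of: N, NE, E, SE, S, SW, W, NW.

N

Taking MW-1 as reference: MW-2−MW-1 = (-5, 10, -0.24); MW-3−MW-1 = (-150, 375, -9.08).
Determinant of the coordinate differences = (-5)·375 − (-150)·10 = -375.
∂h/∂x = [(-0.24)·375 − (-9.08)·10] / -375 = -0.002133
∂h/∂y = [(-5)·(-9.08) − (-150)·(-0.24)] / -375 = -0.02507
Flow = −∇h = (+0.002133 east, +0.02507 north), which points north.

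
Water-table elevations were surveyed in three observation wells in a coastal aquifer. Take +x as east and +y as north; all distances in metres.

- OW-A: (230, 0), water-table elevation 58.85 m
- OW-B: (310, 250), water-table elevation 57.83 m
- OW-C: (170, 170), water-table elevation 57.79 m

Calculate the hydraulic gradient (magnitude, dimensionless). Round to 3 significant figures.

0.00603

With h = a·x + b·y + c and OW-A as origin, the differences give:
  80·a + 250·b = -1.02
  (-60)·a + 170·b = -1.06
Eliminate b (×170 and ×250, subtract): 28600·a = 91.600 → a = ∂h/∂x = +0.003203
Back-substitute: b = ∂h/∂y = -0.005105.
|∇h| = √(0.003203² + -0.005105²) = 0.006027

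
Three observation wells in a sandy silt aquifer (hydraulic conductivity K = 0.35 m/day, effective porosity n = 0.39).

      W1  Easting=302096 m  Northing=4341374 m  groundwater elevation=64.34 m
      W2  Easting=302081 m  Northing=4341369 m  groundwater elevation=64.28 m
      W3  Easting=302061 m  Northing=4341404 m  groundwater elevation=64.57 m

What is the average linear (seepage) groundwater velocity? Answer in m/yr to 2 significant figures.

2.9 m/yr

Differences from W1: to W2 (Δx, Δy, Δh) = (-15, -5, -0.06); to W3 = (-35, 30, +0.23).
Solve a·Δx + b·Δy = Δh: det = (-15)·30 − (-35)·(-5) = -625.
∂h/∂x = [(-0.06)·30 − (+0.23)·(-5)] / -625 = +0.001040
∂h/∂y = [(-15)·(+0.23) − (-35)·(-0.06)] / -625 = +0.008880
|∇h| = √(0.001040² + 0.008880²) = 0.008941
Seepage velocity v = K·i/n = 0.35 × 0.008941 / 0.39 = 0.008024 m/day = 2.931 m/yr.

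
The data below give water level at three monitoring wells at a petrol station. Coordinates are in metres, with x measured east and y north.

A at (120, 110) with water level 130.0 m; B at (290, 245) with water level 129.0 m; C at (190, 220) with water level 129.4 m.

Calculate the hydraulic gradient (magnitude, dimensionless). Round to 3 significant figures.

Differences from A: to B (Δx, Δy, Δh) = (170, 135, -1.0); to C = (70, 110, -0.6).
Determinant of the coordinate differences = 170·110 − 70·135 = 9250.
∂h/∂x = [(-1.0)·110 − (-0.6)·135] / 9250 = -0.003135
∂h/∂y = [170·(-0.6) − 70·(-1.0)] / 9250 = -0.003459
|∇h| = √(-0.003135² + -0.003459²) = 0.004668

0.00467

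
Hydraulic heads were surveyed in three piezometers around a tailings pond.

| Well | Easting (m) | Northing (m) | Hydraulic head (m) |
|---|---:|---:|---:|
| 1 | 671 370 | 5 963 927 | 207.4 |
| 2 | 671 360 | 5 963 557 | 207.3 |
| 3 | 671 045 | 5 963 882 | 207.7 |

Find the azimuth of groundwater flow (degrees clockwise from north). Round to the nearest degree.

With h = a·x + b·y + c and 1 as origin, the differences give:
  (-10)·a + (-370)·b = -0.1
  (-325)·a + (-45)·b = +0.3
Eliminate b (×(-45) and ×(-370), subtract): -119800·a = 115.50 → a = ∂h/∂x = -0.0009641
Back-substitute: b = ∂h/∂y = +0.0002963.
Flow direction (−∇h) has components (+0.0009641 E, -0.0002963 N).
Azimuth = atan2(E, N) = atan2(+0.0009641, -0.0002963) = 107.1° ≈ 107°.

107°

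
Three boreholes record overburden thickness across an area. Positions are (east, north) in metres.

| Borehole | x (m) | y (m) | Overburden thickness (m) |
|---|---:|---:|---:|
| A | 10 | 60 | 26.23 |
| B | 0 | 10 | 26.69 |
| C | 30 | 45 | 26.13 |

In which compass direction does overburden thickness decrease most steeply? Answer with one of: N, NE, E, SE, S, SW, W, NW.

Differences from A: to B (Δx, Δy, Δh) = (-10, -50, +0.46); to C = (20, -15, -0.10).
Solve a·Δx + b·Δy = Δd: det = (-10)·(-15) − 20·(-50) = 1150.
∂d/∂x = [(+0.46)·(-15) − (-0.10)·(-50)] / 1150 = -0.01035
∂d/∂y = [(-10)·(-0.10) − 20·(+0.46)] / 1150 = -0.007130
Steepest decrease is along −∇f = (+0.01035 E, +0.007130 N) → northeast.

NE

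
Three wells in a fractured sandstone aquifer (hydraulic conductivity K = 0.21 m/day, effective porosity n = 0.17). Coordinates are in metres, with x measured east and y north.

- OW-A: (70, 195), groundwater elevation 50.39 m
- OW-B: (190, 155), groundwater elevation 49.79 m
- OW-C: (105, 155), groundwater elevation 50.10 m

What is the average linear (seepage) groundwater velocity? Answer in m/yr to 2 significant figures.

2.5 m/yr

Taking OW-A as reference: OW-B−OW-A = (120, -40, -0.60); OW-C−OW-A = (35, -40, -0.29).
Determinant of the coordinate differences = 120·(-40) − 35·(-40) = -3400.
∂h/∂x = [(-0.60)·(-40) − (-0.29)·(-40)] / -3400 = -0.003647
∂h/∂y = [120·(-0.29) − 35·(-0.60)] / -3400 = +0.004059
|∇h| = √(-0.003647² + 0.004059²) = 0.005457
Seepage velocity v = K·i/n = 0.21 × 0.005457 / 0.17 = 0.006741 m/day = 2.462 m/yr.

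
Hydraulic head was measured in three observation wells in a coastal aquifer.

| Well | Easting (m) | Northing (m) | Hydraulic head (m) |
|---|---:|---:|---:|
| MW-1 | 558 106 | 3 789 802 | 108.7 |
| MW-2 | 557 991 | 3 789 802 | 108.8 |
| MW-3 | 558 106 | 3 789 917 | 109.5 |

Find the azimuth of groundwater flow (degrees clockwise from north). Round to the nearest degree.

∂h/∂x = (108.8 − 108.7) / (557991 − 558106) = -0.0008696
∂h/∂y = (109.5 − 108.7) / (3789917 − 3789802) = +0.006957
Flow direction (−∇h) has components (+0.0008696 E, -0.006957 N).
Azimuth = atan2(E, N) = atan2(+0.0008696, -0.006957) = 172.9° ≈ 173°.

173°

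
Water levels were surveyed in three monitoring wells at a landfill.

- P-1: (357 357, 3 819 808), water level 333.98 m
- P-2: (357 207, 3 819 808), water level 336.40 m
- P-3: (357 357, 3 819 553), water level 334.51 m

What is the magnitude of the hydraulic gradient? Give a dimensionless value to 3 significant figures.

0.0163

∂h/∂x = (336.40 − 333.98) / (357207 − 357357) = -0.01613
∂h/∂y = (334.51 − 333.98) / (3819553 − 3819808) = -0.002078
|∇h| = √(-0.01613² + -0.002078²) = 0.01626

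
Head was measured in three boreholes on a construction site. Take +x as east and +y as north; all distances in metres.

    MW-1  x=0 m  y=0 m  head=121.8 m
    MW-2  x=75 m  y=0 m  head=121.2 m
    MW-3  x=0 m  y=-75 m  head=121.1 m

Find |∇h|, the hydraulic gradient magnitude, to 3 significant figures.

0.0123

∂h/∂x = (121.2 − 121.8) / (75 − 0) = -0.008000
∂h/∂y = (121.1 − 121.8) / (-75 − 0) = +0.009333
|∇h| = √(-0.008000² + 0.009333²) = 0.01229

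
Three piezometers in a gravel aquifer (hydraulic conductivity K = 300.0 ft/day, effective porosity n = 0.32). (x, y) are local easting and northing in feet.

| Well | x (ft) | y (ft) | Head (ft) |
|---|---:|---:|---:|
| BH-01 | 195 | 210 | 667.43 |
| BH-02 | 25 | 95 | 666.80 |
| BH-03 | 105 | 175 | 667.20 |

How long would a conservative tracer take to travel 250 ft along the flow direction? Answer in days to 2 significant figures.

With h = a·x + b·y + c and BH-01 as origin, the differences give:
  (-170)·a + (-115)·b = -0.63
  (-90)·a + (-35)·b = -0.23
Eliminate b (×(-35) and ×(-115), subtract): -4400·a = -4.400 → a = ∂h/∂x = +0.0010000
Back-substitute: b = ∂h/∂y = +0.004000.
|∇h| = √(0.0010000² + 0.004000²) = 0.004123
Seepage velocity v = K·i/n = 300.0 × 0.004123 / 0.32 = 3.865 ft/day.
t = 250 / 3.865 = 64.68 days.

65 days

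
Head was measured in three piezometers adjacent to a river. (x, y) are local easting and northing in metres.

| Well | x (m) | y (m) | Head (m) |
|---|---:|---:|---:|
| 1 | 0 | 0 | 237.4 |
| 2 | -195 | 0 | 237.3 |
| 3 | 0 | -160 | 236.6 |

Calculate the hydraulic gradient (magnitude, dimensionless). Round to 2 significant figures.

∂h/∂x = (237.3 − 237.4) / (-195 − 0) = +0.0005128
∂h/∂y = (236.6 − 237.4) / (-160 − 0) = +0.005000
|∇h| = √(0.0005128² + 0.005000²) = 0.005026

0.0050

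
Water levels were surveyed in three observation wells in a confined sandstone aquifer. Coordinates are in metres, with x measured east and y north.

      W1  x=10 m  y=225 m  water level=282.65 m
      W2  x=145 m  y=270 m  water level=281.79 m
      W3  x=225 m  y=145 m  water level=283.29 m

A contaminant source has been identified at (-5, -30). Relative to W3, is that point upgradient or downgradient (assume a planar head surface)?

Three-point gradient (reference W1): Δ to W2 = (135, 45, -0.86), Δ to W3 = (215, -80, +0.64).
∂h/∂x = -0.001954, ∂h/∂y = -0.01325 (det = -20475).
Head at (-5, -30) = 282.65 + (-0.001954)·(-15) + (-0.01325)·(-255) = 286.06 m.
That is higher than the 283.29 m at W3, so the point is upgradient.

upgradient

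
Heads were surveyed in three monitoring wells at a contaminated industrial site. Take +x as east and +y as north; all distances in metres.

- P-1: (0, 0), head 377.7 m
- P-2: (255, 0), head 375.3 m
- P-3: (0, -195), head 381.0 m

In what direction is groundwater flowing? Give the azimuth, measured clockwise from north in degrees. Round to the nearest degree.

∂h/∂x = (375.3 − 377.7) / (255 − 0) = -0.009412
∂h/∂y = (381.0 − 377.7) / (-195 − 0) = -0.01692
Flow direction (−∇h) has components (+0.009412 E, +0.01692 N).
Azimuth = atan2(E, N) = atan2(+0.009412, +0.01692) = 29.1° ≈ 029°.

029°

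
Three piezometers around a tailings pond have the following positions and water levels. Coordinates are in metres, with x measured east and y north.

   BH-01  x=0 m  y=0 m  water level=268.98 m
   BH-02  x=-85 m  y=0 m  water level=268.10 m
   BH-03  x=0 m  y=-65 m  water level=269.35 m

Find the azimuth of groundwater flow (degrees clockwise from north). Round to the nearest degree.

∂h/∂x = (268.10 − 268.98) / (-85 − 0) = +0.01035
∂h/∂y = (269.35 − 268.98) / (-65 − 0) = -0.005692
Flow direction (−∇h) has components (-0.01035 E, +0.005692 N).
Azimuth = atan2(E, N) = atan2(-0.01035, +0.005692) = 298.8° ≈ 299°.

299°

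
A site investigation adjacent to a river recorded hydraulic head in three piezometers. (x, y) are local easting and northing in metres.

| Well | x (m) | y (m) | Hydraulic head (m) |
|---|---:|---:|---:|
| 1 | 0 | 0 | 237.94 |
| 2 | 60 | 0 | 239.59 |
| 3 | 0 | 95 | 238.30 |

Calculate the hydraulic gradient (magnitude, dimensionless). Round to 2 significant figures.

0.028

∂h/∂x = (239.59 − 237.94) / (60 − 0) = +0.02750
∂h/∂y = (238.30 − 237.94) / (95 − 0) = +0.003789
|∇h| = √(0.02750² + 0.003789²) = 0.02776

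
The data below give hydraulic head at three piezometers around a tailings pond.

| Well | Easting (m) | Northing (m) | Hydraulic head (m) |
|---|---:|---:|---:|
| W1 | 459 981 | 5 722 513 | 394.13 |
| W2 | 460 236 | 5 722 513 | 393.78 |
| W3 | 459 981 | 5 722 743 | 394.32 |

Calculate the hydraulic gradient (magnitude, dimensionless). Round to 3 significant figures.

0.00160

∂h/∂x = (393.78 − 394.13) / (460236 − 459981) = -0.001373
∂h/∂y = (394.32 − 394.13) / (5722743 − 5722513) = +0.0008261
|∇h| = √(-0.001373² + 0.0008261²) = 0.001602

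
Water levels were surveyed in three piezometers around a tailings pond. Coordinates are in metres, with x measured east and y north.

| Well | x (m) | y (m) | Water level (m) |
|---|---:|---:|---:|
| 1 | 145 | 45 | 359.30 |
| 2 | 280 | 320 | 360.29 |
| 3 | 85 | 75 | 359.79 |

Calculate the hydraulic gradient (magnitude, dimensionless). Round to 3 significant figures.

Differences from 1: to 2 (Δx, Δy, Δh) = (135, 275, +0.99); to 3 = (-60, 30, +0.49).
Solve a·Δx + b·Δy = Δh: det = 135·30 − (-60)·275 = 20550.
∂h/∂x = [(+0.99)·30 − (+0.49)·275] / 20550 = -0.005112
∂h/∂y = [135·(+0.49) − (-60)·(+0.99)] / 20550 = +0.006109
|∇h| = √(-0.005112² + 0.006109²) = 0.007966

0.00797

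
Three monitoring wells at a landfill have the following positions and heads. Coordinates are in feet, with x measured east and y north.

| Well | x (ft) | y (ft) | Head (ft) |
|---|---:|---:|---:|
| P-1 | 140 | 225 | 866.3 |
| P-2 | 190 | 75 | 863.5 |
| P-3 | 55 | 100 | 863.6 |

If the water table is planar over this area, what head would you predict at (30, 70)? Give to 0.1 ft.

Taking P-1 as reference: P-2−P-1 = (50, -150, -2.8); P-3−P-1 = (-85, -125, -2.7).
Solve a·Δx + b·Δy = Δh: det = 50·(-125) − (-85)·(-150) = -19000.
∂h/∂x = [(-2.8)·(-125) − (-2.7)·(-150)] / -19000 = +0.002895
∂h/∂y = [50·(-2.7) − (-85)·(-2.8)] / -19000 = +0.01963
h(30, 70) = 866.3 + (+0.002895)·(-110) + (+0.01963)·(-155) = 866.3 -0.318 -3.043 = 862.939 ft.

862.9 ft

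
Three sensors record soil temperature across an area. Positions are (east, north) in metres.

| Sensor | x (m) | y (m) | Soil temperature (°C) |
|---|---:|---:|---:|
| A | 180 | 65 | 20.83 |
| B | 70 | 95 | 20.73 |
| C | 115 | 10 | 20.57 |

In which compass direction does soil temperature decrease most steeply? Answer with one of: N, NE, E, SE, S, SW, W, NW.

Differences from A: to B (Δx, Δy, Δh) = (-110, 30, -0.10); to C = (-65, -55, -0.26).
Solve a·Δx + b·Δy = ΔT: det = (-110)·(-55) − (-65)·30 = 8000.
∂T/∂x = [(-0.10)·(-55) − (-0.26)·30] / 8000 = +0.001662
∂T/∂y = [(-110)·(-0.26) − (-65)·(-0.10)] / 8000 = +0.002762
Steepest decrease is along −∇f = (-0.001662 E, -0.002762 N) → southwest.

SW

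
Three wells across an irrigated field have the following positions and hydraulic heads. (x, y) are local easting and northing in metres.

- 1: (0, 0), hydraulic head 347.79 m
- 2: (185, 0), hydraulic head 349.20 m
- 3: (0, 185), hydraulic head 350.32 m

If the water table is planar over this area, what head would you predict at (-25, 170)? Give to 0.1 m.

∂h/∂x = (349.20 − 347.79) / (185 − 0) = +0.007622
∂h/∂y = (350.32 − 347.79) / (185 − 0) = +0.01368
h(-25, 170) = 347.79 + (+0.007622)·(-25) + (+0.01368)·(170) = 347.79 -0.191 +2.325 = 349.924 m.

349.9 m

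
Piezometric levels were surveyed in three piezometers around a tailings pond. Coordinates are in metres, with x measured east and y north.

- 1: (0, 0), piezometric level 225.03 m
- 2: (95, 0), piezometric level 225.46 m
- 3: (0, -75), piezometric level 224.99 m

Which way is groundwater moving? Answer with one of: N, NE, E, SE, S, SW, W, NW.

∂h/∂x = (225.46 − 225.03) / (95 − 0) = +0.004526
∂h/∂y = (224.99 − 225.03) / (-75 − 0) = +0.0005333
Flow = −∇h = (-0.004526 east, -0.0005333 north), which points west.

W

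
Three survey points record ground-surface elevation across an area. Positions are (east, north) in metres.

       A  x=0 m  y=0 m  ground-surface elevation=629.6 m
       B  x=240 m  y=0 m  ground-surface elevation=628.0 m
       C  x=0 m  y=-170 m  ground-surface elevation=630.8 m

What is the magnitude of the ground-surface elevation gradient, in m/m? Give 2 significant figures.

0.0097 m/m

∂z/∂x = (628.0 − 629.6) / (240 − 0) = -0.006667
∂z/∂y = (630.8 − 629.6) / (-170 − 0) = -0.007059
|∇f| = √(-0.006667² + -0.007059²) = 0.00971 m/m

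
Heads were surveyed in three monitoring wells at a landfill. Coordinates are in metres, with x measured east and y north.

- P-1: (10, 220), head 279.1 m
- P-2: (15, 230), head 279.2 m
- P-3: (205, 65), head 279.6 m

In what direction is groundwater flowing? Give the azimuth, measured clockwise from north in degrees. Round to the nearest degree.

Differences from P-1: to P-2 (Δx, Δy, Δh) = (5, 10, +0.1); to P-3 = (195, -155, +0.5).
Determinant of the coordinate differences = 5·(-155) − 195·10 = -2725.
∂h/∂x = [(+0.1)·(-155) − (+0.5)·10] / -2725 = +0.007523
∂h/∂y = [5·(+0.5) − 195·(+0.1)] / -2725 = +0.006239
Flow direction (−∇h) has components (-0.007523 E, -0.006239 N).
Azimuth = atan2(E, N) = atan2(-0.007523, -0.006239) = 230.3° ≈ 230°.

230°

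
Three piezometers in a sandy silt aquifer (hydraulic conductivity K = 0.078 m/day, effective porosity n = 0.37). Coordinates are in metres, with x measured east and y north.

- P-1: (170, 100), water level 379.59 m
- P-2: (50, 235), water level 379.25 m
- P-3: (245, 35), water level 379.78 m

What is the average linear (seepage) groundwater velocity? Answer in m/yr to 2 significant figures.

Three-point gradient (reference P-1): Δ to P-2 = (-120, 135, -0.34), Δ to P-3 = (75, -65, +0.19).
∂h/∂x = +0.001527, ∂h/∂y = -0.001161 (det = -2325).
|∇h| = √(0.001527² + -0.001161²) = 0.001918
Seepage velocity v = K·i/n = 0.078 × 0.001918 / 0.37 = 0.0004043 m/day = 0.1477 m/yr.

0.15 m/yr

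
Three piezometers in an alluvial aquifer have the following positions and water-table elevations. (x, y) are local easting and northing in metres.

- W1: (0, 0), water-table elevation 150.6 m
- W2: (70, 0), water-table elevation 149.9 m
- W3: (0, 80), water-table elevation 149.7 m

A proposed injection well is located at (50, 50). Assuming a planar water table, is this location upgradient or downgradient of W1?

downgradient

∂h/∂x = (149.9 − 150.6) / (70 − 0) = -0.010000
∂h/∂y = (149.7 − 150.6) / (80 − 0) = -0.01125
Head at (50, 50) = 150.6 + (-0.010000)·(50) + (-0.01125)·(50) = 149.54 m.
That is lower than the 150.6 m at W1, so the point is downgradient.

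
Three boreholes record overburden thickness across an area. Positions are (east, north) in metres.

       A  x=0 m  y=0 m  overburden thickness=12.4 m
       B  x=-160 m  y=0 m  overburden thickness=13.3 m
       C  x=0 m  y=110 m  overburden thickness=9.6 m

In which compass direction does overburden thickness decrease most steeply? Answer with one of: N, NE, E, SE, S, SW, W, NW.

N

∂d/∂x = (13.3 − 12.4) / (-160 − 0) = -0.005625
∂d/∂y = (9.6 − 12.4) / (110 − 0) = -0.02545
Steepest decrease is along −∇f = (+0.005625 E, +0.02545 N) → north.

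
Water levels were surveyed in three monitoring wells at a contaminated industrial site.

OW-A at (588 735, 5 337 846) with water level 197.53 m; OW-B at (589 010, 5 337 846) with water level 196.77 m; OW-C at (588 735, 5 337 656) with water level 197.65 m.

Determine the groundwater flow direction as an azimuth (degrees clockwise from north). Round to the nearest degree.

077°

∂h/∂x = (196.77 − 197.53) / (589010 − 588735) = -0.002764
∂h/∂y = (197.65 − 197.53) / (5337656 − 5337846) = -0.0006316
Flow direction (−∇h) has components (+0.002764 E, +0.0006316 N).
Azimuth = atan2(E, N) = atan2(+0.002764, +0.0006316) = 77.1° ≈ 077°.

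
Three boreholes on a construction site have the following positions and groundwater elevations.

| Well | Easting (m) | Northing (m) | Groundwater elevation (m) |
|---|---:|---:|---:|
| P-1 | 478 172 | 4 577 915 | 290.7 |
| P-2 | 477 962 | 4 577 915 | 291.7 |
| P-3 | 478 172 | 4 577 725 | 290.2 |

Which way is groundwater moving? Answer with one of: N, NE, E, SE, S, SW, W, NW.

SE

∂h/∂x = (291.7 − 290.7) / (477962 − 478172) = -0.004762
∂h/∂y = (290.2 − 290.7) / (4577725 − 4577915) = +0.002632
Flow = −∇h = (+0.004762 east, -0.002632 north), which points southeast.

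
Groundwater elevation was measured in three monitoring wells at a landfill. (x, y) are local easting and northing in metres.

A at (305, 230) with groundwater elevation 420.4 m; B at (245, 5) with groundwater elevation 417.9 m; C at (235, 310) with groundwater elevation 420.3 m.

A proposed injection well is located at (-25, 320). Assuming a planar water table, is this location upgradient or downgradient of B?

Three-point gradient (reference A): Δ to B = (-60, -225, -2.5), Δ to C = (-70, 80, -0.1).
∂h/∂x = +0.01083, ∂h/∂y = +0.008224 (det = -20550).
Head at (-25, 320) = 420.4 + (+0.01083)·(-330) + (+0.008224)·(90) = 417.57 m.
That is lower than the 417.9 m at B, so the point is downgradient.

downgradient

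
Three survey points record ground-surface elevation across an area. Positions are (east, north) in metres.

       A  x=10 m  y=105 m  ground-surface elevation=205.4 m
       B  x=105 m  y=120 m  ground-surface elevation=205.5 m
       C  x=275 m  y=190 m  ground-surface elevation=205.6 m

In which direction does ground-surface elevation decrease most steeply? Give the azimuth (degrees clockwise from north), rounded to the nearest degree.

With z = a·x + b·y + c and A as origin, the differences give:
  95·a + 15·b = +0.1
  265·a + 85·b = +0.2
Eliminate b (×85 and ×15, subtract): 4100·a = 5.50 → a = ∂z/∂x = +0.001341
Back-substitute: b = ∂z/∂y = -0.001829.
Steepest decrease is along −∇f: components (-0.001341 E, +0.001829 N).
Azimuth = atan2(-0.001341, +0.001829) = 323.7° ≈ 324°.

324°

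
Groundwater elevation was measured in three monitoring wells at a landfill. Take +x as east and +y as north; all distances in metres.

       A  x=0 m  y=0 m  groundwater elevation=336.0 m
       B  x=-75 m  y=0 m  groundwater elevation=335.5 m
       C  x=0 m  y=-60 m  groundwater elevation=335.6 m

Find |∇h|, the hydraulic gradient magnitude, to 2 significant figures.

∂h/∂x = (335.5 − 336.0) / (-75 − 0) = +0.006667
∂h/∂y = (335.6 − 336.0) / (-60 − 0) = +0.006667
|∇h| = √(0.006667² + 0.006667²) = 0.009429

0.0094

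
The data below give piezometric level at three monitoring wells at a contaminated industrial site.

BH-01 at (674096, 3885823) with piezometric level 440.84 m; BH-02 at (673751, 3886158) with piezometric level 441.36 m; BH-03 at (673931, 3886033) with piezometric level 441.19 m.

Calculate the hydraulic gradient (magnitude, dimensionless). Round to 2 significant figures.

0.0021

With h = a·x + b·y + c and BH-01 as origin, the differences give:
  (-345)·a + 335·b = +0.52
  (-165)·a + 210·b = +0.35
Eliminate b (×210 and ×335, subtract): -17175·a = -8.050 → a = ∂h/∂x = +0.0004687
Back-substitute: b = ∂h/∂y = +0.002035.
|∇h| = √(0.0004687² + 0.002035²) = 0.002088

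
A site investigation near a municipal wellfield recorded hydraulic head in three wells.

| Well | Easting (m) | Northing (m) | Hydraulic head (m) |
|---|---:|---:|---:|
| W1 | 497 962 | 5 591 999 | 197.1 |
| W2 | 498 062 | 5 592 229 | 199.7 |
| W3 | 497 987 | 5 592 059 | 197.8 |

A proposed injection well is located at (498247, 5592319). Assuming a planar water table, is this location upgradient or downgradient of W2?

Taking W1 as reference: W2−W1 = (100, 230, +2.6); W3−W1 = (25, 60, +0.7).
Solve a·Δx + b·Δy = Δh: det = 100·60 − 25·230 = 250.
∂h/∂x = [(+2.6)·60 − (+0.7)·230] / 250 = -0.02000
∂h/∂y = [100·(+0.7) − 25·(+2.6)] / 250 = +0.02000
Head at (498247, 5592319) = 197.1 + (-0.02000)·(285) + (+0.02000)·(320) = 197.80 m.
That is lower than the 199.7 m at W2, so the point is downgradient.

downgradient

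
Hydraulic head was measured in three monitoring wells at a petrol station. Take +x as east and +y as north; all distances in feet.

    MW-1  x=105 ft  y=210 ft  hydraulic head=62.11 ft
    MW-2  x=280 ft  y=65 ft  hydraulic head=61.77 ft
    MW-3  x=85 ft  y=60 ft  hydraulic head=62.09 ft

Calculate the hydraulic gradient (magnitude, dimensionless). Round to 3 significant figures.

0.00169

With h = a·x + b·y + c and MW-1 as origin, the differences give:
  175·a + (-145)·b = -0.34
  (-20)·a + (-150)·b = -0.02
Eliminate b (×(-150) and ×(-145), subtract): -29150·a = 48.100 → a = ∂h/∂x = -0.001650
Back-substitute: b = ∂h/∂y = +0.0003533.
|∇h| = √(-0.001650² + 0.0003533²) = 0.001687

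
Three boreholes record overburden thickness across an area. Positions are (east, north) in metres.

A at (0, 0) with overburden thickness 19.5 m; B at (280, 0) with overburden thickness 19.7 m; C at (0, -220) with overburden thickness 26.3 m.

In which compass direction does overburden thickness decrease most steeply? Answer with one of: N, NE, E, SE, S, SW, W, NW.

N

∂d/∂x = (19.7 − 19.5) / (280 − 0) = +0.0007143
∂d/∂y = (26.3 − 19.5) / (-220 − 0) = -0.03091
Steepest decrease is along −∇f = (-0.0007143 E, +0.03091 N) → north.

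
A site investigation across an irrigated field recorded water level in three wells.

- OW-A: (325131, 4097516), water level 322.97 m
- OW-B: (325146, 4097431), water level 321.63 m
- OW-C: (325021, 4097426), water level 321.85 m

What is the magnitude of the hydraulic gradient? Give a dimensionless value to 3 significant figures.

0.0155

With h = a·x + b·y + c and OW-A as origin, the differences give:
  15·a + (-85)·b = -1.34
  (-110)·a + (-90)·b = -1.12
Eliminate b (×(-90) and ×(-85), subtract): -10700·a = 25.400 → a = ∂h/∂x = -0.002374
Back-substitute: b = ∂h/∂y = +0.01535.
|∇h| = √(-0.002374² + 0.01535²) = 0.01553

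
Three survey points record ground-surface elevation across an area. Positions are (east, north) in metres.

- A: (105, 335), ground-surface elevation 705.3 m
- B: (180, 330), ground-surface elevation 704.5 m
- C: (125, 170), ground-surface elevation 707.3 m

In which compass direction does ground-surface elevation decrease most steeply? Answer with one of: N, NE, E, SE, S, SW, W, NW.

NE

Differences from A: to B (Δx, Δy, Δh) = (75, -5, -0.8); to C = (20, -165, +2.0).
Determinant of the coordinate differences = 75·(-165) − 20·(-5) = -12275.
∂z/∂x = [(-0.8)·(-165) − (+2.0)·(-5)] / -12275 = -0.01157
∂z/∂y = [75·(+2.0) − 20·(-0.8)] / -12275 = -0.01352
Steepest decrease is along −∇f = (+0.01157 E, +0.01352 N) → northeast.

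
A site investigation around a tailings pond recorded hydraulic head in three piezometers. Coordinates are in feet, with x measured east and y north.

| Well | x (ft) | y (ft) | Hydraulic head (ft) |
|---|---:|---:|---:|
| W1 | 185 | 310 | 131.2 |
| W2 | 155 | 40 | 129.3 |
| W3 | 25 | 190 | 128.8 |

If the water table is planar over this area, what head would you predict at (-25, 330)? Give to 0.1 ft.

With h = a·x + b·y + c and W1 as origin, the differences give:
  (-30)·a + (-270)·b = -1.9
  (-160)·a + (-120)·b = -2.4
Eliminate b (×(-120) and ×(-270), subtract): -39600·a = -420.00 → a = ∂h/∂x = +0.01061
Back-substitute: b = ∂h/∂y = +0.005859.
h(-25, 330) = 131.2 + (+0.01061)·(-210) + (+0.005859)·(20) = 131.2 -2.227 +0.117 = 129.090 ft.

129.1 ft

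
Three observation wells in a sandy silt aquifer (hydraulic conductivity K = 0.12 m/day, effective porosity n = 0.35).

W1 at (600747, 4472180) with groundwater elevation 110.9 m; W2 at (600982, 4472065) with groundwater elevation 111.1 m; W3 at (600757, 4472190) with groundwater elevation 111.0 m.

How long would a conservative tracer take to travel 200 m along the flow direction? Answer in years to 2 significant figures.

With h = a·x + b·y + c and W1 as origin, the differences give:
  235·a + (-115)·b = +0.2
  10·a + 10·b = +0.1
Eliminate b (×10 and ×(-115), subtract): 3500·a = 13.50 → a = ∂h/∂x = +0.003857
Back-substitute: b = ∂h/∂y = +0.006143.
|∇h| = √(0.003857² + 0.006143²) = 0.007253
Seepage velocity v = K·i/n = 0.12 × 0.007253 / 0.35 = 0.002487 m/day.
t = 200 / 0.002487 = 8.042e+04 days = 220 years.

220 years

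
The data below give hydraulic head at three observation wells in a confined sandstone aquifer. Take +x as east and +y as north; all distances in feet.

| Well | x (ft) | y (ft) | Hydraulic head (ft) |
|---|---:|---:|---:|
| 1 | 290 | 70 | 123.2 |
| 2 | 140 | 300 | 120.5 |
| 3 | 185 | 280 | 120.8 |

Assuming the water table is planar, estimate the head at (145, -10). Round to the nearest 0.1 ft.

With h = a·x + b·y + c and 1 as origin, the differences give:
  (-150)·a + 230·b = -2.7
  (-105)·a + 210·b = -2.4
Eliminate b (×210 and ×230, subtract): -7350·a = -15.00 → a = ∂h/∂x = +0.002041
Back-substitute: b = ∂h/∂y = -0.01041.
h(145, -10) = 123.2 + (+0.002041)·(-145) + (-0.01041)·(-80) = 123.2 -0.296 +0.833 = 123.737 ft.

123.7 ft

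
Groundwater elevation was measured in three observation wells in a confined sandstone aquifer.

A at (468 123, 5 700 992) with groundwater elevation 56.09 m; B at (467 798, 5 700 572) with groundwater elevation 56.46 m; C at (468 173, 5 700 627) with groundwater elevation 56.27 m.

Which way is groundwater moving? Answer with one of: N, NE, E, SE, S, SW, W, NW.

NE

Differences from A: to B (Δx, Δy, Δh) = (-325, -420, +0.37); to C = (50, -365, +0.18).
Determinant of the coordinate differences = (-325)·(-365) − 50·(-420) = 139625.
∂h/∂x = [(+0.37)·(-365) − (+0.18)·(-420)] / 139625 = -0.0004258
∂h/∂y = [(-325)·(+0.18) − 50·(+0.37)] / 139625 = -0.0005515
Flow = −∇h = (+0.0004258 east, +0.0005515 north), which points northeast.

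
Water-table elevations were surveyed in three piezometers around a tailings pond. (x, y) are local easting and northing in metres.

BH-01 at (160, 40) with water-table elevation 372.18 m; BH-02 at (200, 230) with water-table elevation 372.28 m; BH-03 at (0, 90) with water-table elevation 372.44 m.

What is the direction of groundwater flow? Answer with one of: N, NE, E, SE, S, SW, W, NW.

With h = a·x + b·y + c and BH-01 as origin, the differences give:
  40·a + 190·b = +0.10
  (-160)·a + 50·b = +0.26
Eliminate b (×50 and ×190, subtract): 32400·a = -44.400 → a = ∂h/∂x = -0.001370
Back-substitute: b = ∂h/∂y = +0.0008148.
Flow = −∇h = (+0.001370 east, -0.0008148 north), which points southeast.

SE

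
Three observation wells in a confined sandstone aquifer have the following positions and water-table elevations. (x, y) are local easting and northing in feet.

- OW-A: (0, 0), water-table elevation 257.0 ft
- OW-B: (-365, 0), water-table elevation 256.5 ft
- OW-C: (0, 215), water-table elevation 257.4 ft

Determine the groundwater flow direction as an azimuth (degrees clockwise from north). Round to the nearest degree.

∂h/∂x = (256.5 − 257.0) / (-365 − 0) = +0.001370
∂h/∂y = (257.4 − 257.0) / (215 − 0) = +0.001860
Flow direction (−∇h) has components (-0.001370 E, -0.001860 N).
Azimuth = atan2(E, N) = atan2(-0.001370, -0.001860) = 216.4° ≈ 216°.

216°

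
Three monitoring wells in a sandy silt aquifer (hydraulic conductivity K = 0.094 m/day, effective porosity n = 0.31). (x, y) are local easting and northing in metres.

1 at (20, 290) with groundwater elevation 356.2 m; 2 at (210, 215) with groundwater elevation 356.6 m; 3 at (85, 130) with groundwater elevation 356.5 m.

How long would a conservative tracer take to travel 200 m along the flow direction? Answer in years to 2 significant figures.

890 years

Three-point gradient (reference 1): Δ to 2 = (190, -75, +0.4), Δ to 3 = (65, -160, +0.3).
∂h/∂x = +0.001626, ∂h/∂y = -0.001214 (det = -25525).
|∇h| = √(0.001626² + -0.001214²) = 0.002029
Seepage velocity v = K·i/n = 0.094 × 0.002029 / 0.31 = 0.0006152 m/day.
t = 200 / 0.0006152 = 3.251e+05 days = 890 years.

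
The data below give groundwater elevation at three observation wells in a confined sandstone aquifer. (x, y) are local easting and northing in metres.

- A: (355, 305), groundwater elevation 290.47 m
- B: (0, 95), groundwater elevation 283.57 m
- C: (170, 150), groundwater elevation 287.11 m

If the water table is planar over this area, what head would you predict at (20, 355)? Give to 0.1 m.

282.7 m

With h = a·x + b·y + c and A as origin, the differences give:
  (-355)·a + (-210)·b = -6.90
  (-185)·a + (-155)·b = -3.36
Eliminate b (×(-155) and ×(-210), subtract): 16175·a = 363.900 → a = ∂h/∂x = +0.02250
Back-substitute: b = ∂h/∂y = -0.005175.
h(20, 355) = 290.47 + (+0.02250)·(-335) + (-0.005175)·(50) = 290.47 -7.537 -0.259 = 282.675 m.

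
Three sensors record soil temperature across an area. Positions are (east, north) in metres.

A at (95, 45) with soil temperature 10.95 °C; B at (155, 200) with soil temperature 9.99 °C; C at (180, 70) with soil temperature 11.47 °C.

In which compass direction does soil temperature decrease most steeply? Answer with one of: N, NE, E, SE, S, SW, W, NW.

With T = a·x + b·y + c and A as origin, the differences give:
  60·a + 155·b = -0.96
  85·a + 25·b = +0.52
Eliminate b (×25 and ×155, subtract): -11675·a = -104.600 → a = ∂T/∂x = +0.008959
Back-substitute: b = ∂T/∂y = -0.009662.
Steepest decrease is along −∇f = (-0.008959 E, +0.009662 N) → northwest.

NW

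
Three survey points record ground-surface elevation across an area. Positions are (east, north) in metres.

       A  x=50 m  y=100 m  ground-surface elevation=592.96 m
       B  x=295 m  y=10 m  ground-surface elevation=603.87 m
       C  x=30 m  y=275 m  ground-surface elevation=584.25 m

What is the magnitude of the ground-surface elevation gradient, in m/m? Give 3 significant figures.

With z = a·x + b·y + c and A as origin, the differences give:
  245·a + (-90)·b = +10.91
  (-20)·a + 175·b = -8.71
Eliminate b (×175 and ×(-90), subtract): 41075·a = 1125.350 → a = ∂z/∂x = +0.02740
Back-substitute: b = ∂z/∂y = -0.04664.
|∇f| = √(0.02740² + -0.04664²) = 0.05409 m/m

0.0541 m/m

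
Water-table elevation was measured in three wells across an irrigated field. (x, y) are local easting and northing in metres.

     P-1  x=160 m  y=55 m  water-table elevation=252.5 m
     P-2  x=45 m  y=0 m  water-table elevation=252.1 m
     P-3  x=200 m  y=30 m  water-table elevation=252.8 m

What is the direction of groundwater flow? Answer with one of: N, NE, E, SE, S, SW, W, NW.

Three-point gradient (reference P-1): Δ to P-2 = (-115, -55, -0.4), Δ to P-3 = (40, -25, +0.3).
∂h/∂x = +0.005222, ∂h/∂y = -0.003645 (det = 5075).
Flow = −∇h = (-0.005222 east, +0.003645 north), which points northwest.

NW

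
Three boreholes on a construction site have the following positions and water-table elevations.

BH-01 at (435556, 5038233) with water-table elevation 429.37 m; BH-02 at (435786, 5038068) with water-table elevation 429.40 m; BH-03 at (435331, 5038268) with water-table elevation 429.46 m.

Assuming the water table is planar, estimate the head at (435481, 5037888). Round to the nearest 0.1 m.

429.7 m

Three-point gradient (reference BH-01): Δ to BH-02 = (230, -165, +0.03), Δ to BH-03 = (-225, 35, +0.09).
∂h/∂x = -0.0005469, ∂h/∂y = -0.0009441 (det = -29075).
h(435481, 5037888) = 429.37 + (-0.0005469)·(-75) + (-0.0009441)·(-345) = 429.37 +0.041 +0.326 = 429.737 m.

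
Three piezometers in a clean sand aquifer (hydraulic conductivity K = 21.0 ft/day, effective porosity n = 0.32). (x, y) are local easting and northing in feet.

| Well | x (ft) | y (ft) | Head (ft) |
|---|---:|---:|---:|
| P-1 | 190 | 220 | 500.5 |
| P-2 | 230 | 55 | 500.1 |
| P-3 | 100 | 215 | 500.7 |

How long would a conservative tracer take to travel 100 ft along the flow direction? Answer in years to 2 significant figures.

Differences from P-1: to P-2 (Δx, Δy, Δh) = (40, -165, -0.4); to P-3 = (-90, -5, +0.2).
Solve a·Δx + b·Δy = Δh: det = 40·(-5) − (-90)·(-165) = -15050.
∂h/∂x = [(-0.4)·(-5) − (+0.2)·(-165)] / -15050 = -0.002326
∂h/∂y = [40·(+0.2) − (-90)·(-0.4)] / -15050 = +0.001860
|∇h| = √(-0.002326² + 0.001860²) = 0.002978
Seepage velocity v = K·i/n = 21.0 × 0.002978 / 0.32 = 0.1954 ft/day.
t = 100 / 0.1954 = 511.8 days = 1.4 years.

1.4 years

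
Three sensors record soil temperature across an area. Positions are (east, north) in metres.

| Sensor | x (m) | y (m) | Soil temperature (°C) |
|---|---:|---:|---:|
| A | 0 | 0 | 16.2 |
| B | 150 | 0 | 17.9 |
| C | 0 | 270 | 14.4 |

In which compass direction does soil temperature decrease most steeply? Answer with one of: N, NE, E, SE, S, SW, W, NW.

∂T/∂x = (17.9 − 16.2) / (150 − 0) = +0.01133
∂T/∂y = (14.4 − 16.2) / (270 − 0) = -0.006667
Steepest decrease is along −∇f = (-0.01133 E, +0.006667 N) → northwest.

NW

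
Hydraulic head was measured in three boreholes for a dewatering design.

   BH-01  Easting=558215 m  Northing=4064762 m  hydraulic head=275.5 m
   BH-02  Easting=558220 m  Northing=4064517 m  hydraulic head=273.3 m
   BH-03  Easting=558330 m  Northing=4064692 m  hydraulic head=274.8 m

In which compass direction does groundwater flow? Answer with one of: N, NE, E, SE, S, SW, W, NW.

Taking BH-01 as reference: BH-02−BH-01 = (5, -245, -2.2); BH-03−BH-01 = (115, -70, -0.7).
Solve a·Δx + b·Δy = Δh: det = 5·(-70) − 115·(-245) = 27825.
∂h/∂x = [(-2.2)·(-70) − (-0.7)·(-245)] / 27825 = -0.0006289
∂h/∂y = [5·(-0.7) − 115·(-2.2)] / 27825 = +0.008967
Flow = −∇h = (+0.0006289 east, -0.008967 north), which points south.

S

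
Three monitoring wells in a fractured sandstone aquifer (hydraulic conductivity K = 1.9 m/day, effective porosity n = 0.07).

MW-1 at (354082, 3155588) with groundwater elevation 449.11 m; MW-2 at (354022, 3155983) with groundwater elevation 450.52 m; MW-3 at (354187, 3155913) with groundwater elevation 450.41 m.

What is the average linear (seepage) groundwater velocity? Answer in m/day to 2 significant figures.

Taking MW-1 as reference: MW-2−MW-1 = (-60, 395, +1.41); MW-3−MW-1 = (105, 325, +1.30).
Solve a·Δx + b·Δy = Δh: det = (-60)·325 − 105·395 = -60975.
∂h/∂x = [(+1.41)·325 − (+1.30)·395] / -60975 = +0.0009061
∂h/∂y = [(-60)·(+1.30) − 105·(+1.41)] / -60975 = +0.003707
|∇h| = √(0.0009061² + 0.003707²) = 0.003816
Seepage velocity v = K·i/n = 1.9 × 0.003816 / 0.07 = 0.1036 m/day.

0.10 m/day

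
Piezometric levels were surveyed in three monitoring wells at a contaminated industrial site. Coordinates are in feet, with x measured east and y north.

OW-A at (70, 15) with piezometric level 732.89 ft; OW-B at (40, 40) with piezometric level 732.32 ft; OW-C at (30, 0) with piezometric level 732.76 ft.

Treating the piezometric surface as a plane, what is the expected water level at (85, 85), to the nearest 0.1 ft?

732.1 ft

Taking OW-A as reference: OW-B−OW-A = (-30, 25, -0.57); OW-C−OW-A = (-40, -15, -0.13).
Solve a·Δx + b·Δy = Δh: det = (-30)·(-15) − (-40)·25 = 1450.
∂h/∂x = [(-0.57)·(-15) − (-0.13)·25] / 1450 = +0.008138
∂h/∂y = [(-30)·(-0.13) − (-40)·(-0.57)] / 1450 = -0.01303
h(85, 85) = 732.89 + (+0.008138)·(15) + (-0.01303)·(70) = 732.89 +0.122 -0.912 = 732.100 ft.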